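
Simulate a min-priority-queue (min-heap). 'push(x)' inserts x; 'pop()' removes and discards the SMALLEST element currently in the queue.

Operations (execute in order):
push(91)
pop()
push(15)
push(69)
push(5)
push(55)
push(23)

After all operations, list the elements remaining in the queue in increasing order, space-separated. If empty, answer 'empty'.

push(91): heap contents = [91]
pop() → 91: heap contents = []
push(15): heap contents = [15]
push(69): heap contents = [15, 69]
push(5): heap contents = [5, 15, 69]
push(55): heap contents = [5, 15, 55, 69]
push(23): heap contents = [5, 15, 23, 55, 69]

Answer: 5 15 23 55 69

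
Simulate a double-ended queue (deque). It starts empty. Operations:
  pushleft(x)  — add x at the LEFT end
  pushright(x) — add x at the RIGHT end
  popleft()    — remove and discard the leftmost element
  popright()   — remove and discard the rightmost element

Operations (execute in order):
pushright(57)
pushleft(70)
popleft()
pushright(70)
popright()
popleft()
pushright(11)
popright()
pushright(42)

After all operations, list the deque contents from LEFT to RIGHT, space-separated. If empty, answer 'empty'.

Answer: 42

Derivation:
pushright(57): [57]
pushleft(70): [70, 57]
popleft(): [57]
pushright(70): [57, 70]
popright(): [57]
popleft(): []
pushright(11): [11]
popright(): []
pushright(42): [42]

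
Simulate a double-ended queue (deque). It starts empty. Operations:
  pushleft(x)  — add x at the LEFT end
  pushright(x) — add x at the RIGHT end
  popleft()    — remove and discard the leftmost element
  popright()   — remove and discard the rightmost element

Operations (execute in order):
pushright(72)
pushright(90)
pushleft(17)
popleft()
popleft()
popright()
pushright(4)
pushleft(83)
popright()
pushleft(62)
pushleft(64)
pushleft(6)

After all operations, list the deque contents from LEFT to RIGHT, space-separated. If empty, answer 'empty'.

Answer: 6 64 62 83

Derivation:
pushright(72): [72]
pushright(90): [72, 90]
pushleft(17): [17, 72, 90]
popleft(): [72, 90]
popleft(): [90]
popright(): []
pushright(4): [4]
pushleft(83): [83, 4]
popright(): [83]
pushleft(62): [62, 83]
pushleft(64): [64, 62, 83]
pushleft(6): [6, 64, 62, 83]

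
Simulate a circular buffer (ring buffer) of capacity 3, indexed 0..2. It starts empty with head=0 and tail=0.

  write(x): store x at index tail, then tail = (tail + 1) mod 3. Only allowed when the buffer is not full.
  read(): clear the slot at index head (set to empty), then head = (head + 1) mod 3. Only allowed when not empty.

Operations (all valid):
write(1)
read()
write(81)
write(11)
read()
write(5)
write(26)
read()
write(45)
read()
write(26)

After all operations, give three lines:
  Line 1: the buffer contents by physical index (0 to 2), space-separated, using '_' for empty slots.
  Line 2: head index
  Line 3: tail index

Answer: 26 26 45
1
1

Derivation:
write(1): buf=[1 _ _], head=0, tail=1, size=1
read(): buf=[_ _ _], head=1, tail=1, size=0
write(81): buf=[_ 81 _], head=1, tail=2, size=1
write(11): buf=[_ 81 11], head=1, tail=0, size=2
read(): buf=[_ _ 11], head=2, tail=0, size=1
write(5): buf=[5 _ 11], head=2, tail=1, size=2
write(26): buf=[5 26 11], head=2, tail=2, size=3
read(): buf=[5 26 _], head=0, tail=2, size=2
write(45): buf=[5 26 45], head=0, tail=0, size=3
read(): buf=[_ 26 45], head=1, tail=0, size=2
write(26): buf=[26 26 45], head=1, tail=1, size=3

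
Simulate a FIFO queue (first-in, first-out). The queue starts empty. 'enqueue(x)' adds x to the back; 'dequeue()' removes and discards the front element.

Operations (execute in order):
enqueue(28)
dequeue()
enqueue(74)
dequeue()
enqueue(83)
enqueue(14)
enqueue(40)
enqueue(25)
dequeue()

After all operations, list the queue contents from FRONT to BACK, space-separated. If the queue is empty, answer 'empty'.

Answer: 14 40 25

Derivation:
enqueue(28): [28]
dequeue(): []
enqueue(74): [74]
dequeue(): []
enqueue(83): [83]
enqueue(14): [83, 14]
enqueue(40): [83, 14, 40]
enqueue(25): [83, 14, 40, 25]
dequeue(): [14, 40, 25]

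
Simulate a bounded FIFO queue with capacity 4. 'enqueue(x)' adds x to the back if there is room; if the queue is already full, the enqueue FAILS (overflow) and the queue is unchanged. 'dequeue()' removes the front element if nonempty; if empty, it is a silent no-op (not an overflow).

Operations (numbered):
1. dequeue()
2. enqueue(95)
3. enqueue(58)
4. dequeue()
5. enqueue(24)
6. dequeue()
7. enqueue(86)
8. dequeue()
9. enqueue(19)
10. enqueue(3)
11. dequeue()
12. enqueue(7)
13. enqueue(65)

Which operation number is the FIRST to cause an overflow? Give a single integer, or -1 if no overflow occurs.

1. dequeue(): empty, no-op, size=0
2. enqueue(95): size=1
3. enqueue(58): size=2
4. dequeue(): size=1
5. enqueue(24): size=2
6. dequeue(): size=1
7. enqueue(86): size=2
8. dequeue(): size=1
9. enqueue(19): size=2
10. enqueue(3): size=3
11. dequeue(): size=2
12. enqueue(7): size=3
13. enqueue(65): size=4

Answer: -1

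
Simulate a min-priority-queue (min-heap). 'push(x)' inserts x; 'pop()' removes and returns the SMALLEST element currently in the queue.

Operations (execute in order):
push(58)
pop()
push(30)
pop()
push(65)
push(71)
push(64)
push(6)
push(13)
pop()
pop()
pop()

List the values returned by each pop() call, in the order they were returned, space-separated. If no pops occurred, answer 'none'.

Answer: 58 30 6 13 64

Derivation:
push(58): heap contents = [58]
pop() → 58: heap contents = []
push(30): heap contents = [30]
pop() → 30: heap contents = []
push(65): heap contents = [65]
push(71): heap contents = [65, 71]
push(64): heap contents = [64, 65, 71]
push(6): heap contents = [6, 64, 65, 71]
push(13): heap contents = [6, 13, 64, 65, 71]
pop() → 6: heap contents = [13, 64, 65, 71]
pop() → 13: heap contents = [64, 65, 71]
pop() → 64: heap contents = [65, 71]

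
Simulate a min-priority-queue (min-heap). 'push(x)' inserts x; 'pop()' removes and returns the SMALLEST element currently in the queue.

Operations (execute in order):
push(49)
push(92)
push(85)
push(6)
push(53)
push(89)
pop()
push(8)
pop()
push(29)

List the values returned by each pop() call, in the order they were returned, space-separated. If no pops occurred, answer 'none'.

push(49): heap contents = [49]
push(92): heap contents = [49, 92]
push(85): heap contents = [49, 85, 92]
push(6): heap contents = [6, 49, 85, 92]
push(53): heap contents = [6, 49, 53, 85, 92]
push(89): heap contents = [6, 49, 53, 85, 89, 92]
pop() → 6: heap contents = [49, 53, 85, 89, 92]
push(8): heap contents = [8, 49, 53, 85, 89, 92]
pop() → 8: heap contents = [49, 53, 85, 89, 92]
push(29): heap contents = [29, 49, 53, 85, 89, 92]

Answer: 6 8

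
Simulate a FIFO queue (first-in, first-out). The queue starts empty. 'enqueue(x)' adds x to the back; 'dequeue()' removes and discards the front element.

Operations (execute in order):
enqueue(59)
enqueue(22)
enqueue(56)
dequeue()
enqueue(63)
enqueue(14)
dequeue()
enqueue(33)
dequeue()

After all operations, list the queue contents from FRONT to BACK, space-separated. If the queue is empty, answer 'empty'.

Answer: 63 14 33

Derivation:
enqueue(59): [59]
enqueue(22): [59, 22]
enqueue(56): [59, 22, 56]
dequeue(): [22, 56]
enqueue(63): [22, 56, 63]
enqueue(14): [22, 56, 63, 14]
dequeue(): [56, 63, 14]
enqueue(33): [56, 63, 14, 33]
dequeue(): [63, 14, 33]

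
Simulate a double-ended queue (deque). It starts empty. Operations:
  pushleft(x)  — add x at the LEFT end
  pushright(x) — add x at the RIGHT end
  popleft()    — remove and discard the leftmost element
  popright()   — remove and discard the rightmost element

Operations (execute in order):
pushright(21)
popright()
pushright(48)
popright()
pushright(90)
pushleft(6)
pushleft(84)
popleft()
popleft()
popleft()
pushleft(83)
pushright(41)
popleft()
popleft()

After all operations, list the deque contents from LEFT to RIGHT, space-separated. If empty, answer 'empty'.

pushright(21): [21]
popright(): []
pushright(48): [48]
popright(): []
pushright(90): [90]
pushleft(6): [6, 90]
pushleft(84): [84, 6, 90]
popleft(): [6, 90]
popleft(): [90]
popleft(): []
pushleft(83): [83]
pushright(41): [83, 41]
popleft(): [41]
popleft(): []

Answer: empty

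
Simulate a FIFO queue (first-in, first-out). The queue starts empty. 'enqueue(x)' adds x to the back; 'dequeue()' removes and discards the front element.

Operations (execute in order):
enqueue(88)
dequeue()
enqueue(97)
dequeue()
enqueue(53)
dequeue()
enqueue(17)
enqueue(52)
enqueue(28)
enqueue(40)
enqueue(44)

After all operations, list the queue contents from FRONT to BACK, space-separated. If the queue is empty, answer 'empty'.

Answer: 17 52 28 40 44

Derivation:
enqueue(88): [88]
dequeue(): []
enqueue(97): [97]
dequeue(): []
enqueue(53): [53]
dequeue(): []
enqueue(17): [17]
enqueue(52): [17, 52]
enqueue(28): [17, 52, 28]
enqueue(40): [17, 52, 28, 40]
enqueue(44): [17, 52, 28, 40, 44]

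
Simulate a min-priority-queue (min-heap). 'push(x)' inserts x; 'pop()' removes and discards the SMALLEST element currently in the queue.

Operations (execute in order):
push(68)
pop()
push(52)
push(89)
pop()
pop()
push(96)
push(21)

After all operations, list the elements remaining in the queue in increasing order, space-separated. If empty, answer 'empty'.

push(68): heap contents = [68]
pop() → 68: heap contents = []
push(52): heap contents = [52]
push(89): heap contents = [52, 89]
pop() → 52: heap contents = [89]
pop() → 89: heap contents = []
push(96): heap contents = [96]
push(21): heap contents = [21, 96]

Answer: 21 96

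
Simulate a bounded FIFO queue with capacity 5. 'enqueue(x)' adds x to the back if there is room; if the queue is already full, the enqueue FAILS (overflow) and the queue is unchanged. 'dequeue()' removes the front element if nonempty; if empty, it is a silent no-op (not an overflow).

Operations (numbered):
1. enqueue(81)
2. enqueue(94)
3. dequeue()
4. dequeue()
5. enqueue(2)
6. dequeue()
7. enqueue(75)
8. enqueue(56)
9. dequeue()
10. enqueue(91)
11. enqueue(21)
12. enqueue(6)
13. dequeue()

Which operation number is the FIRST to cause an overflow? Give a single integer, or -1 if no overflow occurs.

1. enqueue(81): size=1
2. enqueue(94): size=2
3. dequeue(): size=1
4. dequeue(): size=0
5. enqueue(2): size=1
6. dequeue(): size=0
7. enqueue(75): size=1
8. enqueue(56): size=2
9. dequeue(): size=1
10. enqueue(91): size=2
11. enqueue(21): size=3
12. enqueue(6): size=4
13. dequeue(): size=3

Answer: -1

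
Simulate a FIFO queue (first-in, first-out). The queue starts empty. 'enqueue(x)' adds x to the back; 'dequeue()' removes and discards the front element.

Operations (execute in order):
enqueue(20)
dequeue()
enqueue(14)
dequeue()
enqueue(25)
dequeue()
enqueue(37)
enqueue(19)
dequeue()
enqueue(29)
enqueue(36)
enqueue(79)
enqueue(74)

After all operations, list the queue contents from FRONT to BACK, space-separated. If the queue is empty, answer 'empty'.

Answer: 19 29 36 79 74

Derivation:
enqueue(20): [20]
dequeue(): []
enqueue(14): [14]
dequeue(): []
enqueue(25): [25]
dequeue(): []
enqueue(37): [37]
enqueue(19): [37, 19]
dequeue(): [19]
enqueue(29): [19, 29]
enqueue(36): [19, 29, 36]
enqueue(79): [19, 29, 36, 79]
enqueue(74): [19, 29, 36, 79, 74]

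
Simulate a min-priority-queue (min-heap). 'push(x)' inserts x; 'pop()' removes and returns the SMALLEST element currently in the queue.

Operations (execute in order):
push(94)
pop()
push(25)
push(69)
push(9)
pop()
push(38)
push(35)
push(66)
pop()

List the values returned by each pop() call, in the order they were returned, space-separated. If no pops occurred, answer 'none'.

Answer: 94 9 25

Derivation:
push(94): heap contents = [94]
pop() → 94: heap contents = []
push(25): heap contents = [25]
push(69): heap contents = [25, 69]
push(9): heap contents = [9, 25, 69]
pop() → 9: heap contents = [25, 69]
push(38): heap contents = [25, 38, 69]
push(35): heap contents = [25, 35, 38, 69]
push(66): heap contents = [25, 35, 38, 66, 69]
pop() → 25: heap contents = [35, 38, 66, 69]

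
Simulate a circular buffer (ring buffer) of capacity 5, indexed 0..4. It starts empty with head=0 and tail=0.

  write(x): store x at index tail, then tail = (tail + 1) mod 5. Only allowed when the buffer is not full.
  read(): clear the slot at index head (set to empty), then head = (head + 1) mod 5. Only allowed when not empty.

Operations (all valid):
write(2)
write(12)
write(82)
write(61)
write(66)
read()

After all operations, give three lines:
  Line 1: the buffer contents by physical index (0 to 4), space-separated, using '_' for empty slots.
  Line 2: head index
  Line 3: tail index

write(2): buf=[2 _ _ _ _], head=0, tail=1, size=1
write(12): buf=[2 12 _ _ _], head=0, tail=2, size=2
write(82): buf=[2 12 82 _ _], head=0, tail=3, size=3
write(61): buf=[2 12 82 61 _], head=0, tail=4, size=4
write(66): buf=[2 12 82 61 66], head=0, tail=0, size=5
read(): buf=[_ 12 82 61 66], head=1, tail=0, size=4

Answer: _ 12 82 61 66
1
0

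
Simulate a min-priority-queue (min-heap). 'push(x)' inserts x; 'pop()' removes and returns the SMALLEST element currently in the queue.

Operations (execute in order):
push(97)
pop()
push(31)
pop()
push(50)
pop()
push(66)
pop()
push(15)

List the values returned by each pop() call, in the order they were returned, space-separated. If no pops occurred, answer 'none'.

push(97): heap contents = [97]
pop() → 97: heap contents = []
push(31): heap contents = [31]
pop() → 31: heap contents = []
push(50): heap contents = [50]
pop() → 50: heap contents = []
push(66): heap contents = [66]
pop() → 66: heap contents = []
push(15): heap contents = [15]

Answer: 97 31 50 66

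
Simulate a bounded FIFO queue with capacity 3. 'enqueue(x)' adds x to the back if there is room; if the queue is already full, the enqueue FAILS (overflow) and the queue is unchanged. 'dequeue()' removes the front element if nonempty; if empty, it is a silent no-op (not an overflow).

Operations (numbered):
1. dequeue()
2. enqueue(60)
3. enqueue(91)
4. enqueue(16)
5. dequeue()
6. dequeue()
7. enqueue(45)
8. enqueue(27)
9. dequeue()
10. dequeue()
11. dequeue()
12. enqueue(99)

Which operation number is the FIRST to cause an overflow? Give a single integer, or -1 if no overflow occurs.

1. dequeue(): empty, no-op, size=0
2. enqueue(60): size=1
3. enqueue(91): size=2
4. enqueue(16): size=3
5. dequeue(): size=2
6. dequeue(): size=1
7. enqueue(45): size=2
8. enqueue(27): size=3
9. dequeue(): size=2
10. dequeue(): size=1
11. dequeue(): size=0
12. enqueue(99): size=1

Answer: -1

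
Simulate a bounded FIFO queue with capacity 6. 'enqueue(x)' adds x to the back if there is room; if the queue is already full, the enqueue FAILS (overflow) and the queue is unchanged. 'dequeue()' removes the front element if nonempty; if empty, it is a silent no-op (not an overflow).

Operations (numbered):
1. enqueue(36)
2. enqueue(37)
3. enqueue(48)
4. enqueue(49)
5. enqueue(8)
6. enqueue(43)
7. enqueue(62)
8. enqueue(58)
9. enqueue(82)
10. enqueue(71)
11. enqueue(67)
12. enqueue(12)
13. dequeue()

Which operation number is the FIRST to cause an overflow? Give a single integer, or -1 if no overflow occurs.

1. enqueue(36): size=1
2. enqueue(37): size=2
3. enqueue(48): size=3
4. enqueue(49): size=4
5. enqueue(8): size=5
6. enqueue(43): size=6
7. enqueue(62): size=6=cap → OVERFLOW (fail)
8. enqueue(58): size=6=cap → OVERFLOW (fail)
9. enqueue(82): size=6=cap → OVERFLOW (fail)
10. enqueue(71): size=6=cap → OVERFLOW (fail)
11. enqueue(67): size=6=cap → OVERFLOW (fail)
12. enqueue(12): size=6=cap → OVERFLOW (fail)
13. dequeue(): size=5

Answer: 7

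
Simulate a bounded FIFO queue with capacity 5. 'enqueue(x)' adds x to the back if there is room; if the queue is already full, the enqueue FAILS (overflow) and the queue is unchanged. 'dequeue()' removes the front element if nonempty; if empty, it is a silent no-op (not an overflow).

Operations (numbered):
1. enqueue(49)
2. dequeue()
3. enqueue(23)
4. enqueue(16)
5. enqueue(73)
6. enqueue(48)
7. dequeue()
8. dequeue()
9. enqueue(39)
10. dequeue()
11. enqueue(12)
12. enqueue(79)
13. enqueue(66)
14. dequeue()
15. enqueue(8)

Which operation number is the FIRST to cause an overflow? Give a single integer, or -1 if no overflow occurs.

Answer: -1

Derivation:
1. enqueue(49): size=1
2. dequeue(): size=0
3. enqueue(23): size=1
4. enqueue(16): size=2
5. enqueue(73): size=3
6. enqueue(48): size=4
7. dequeue(): size=3
8. dequeue(): size=2
9. enqueue(39): size=3
10. dequeue(): size=2
11. enqueue(12): size=3
12. enqueue(79): size=4
13. enqueue(66): size=5
14. dequeue(): size=4
15. enqueue(8): size=5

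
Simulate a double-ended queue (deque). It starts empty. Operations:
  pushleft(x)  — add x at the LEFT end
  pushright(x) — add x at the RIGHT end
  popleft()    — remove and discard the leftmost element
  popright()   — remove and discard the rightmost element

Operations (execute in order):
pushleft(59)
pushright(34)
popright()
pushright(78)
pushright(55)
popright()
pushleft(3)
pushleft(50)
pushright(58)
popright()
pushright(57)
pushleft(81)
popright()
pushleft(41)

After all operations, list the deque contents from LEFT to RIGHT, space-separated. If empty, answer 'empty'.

pushleft(59): [59]
pushright(34): [59, 34]
popright(): [59]
pushright(78): [59, 78]
pushright(55): [59, 78, 55]
popright(): [59, 78]
pushleft(3): [3, 59, 78]
pushleft(50): [50, 3, 59, 78]
pushright(58): [50, 3, 59, 78, 58]
popright(): [50, 3, 59, 78]
pushright(57): [50, 3, 59, 78, 57]
pushleft(81): [81, 50, 3, 59, 78, 57]
popright(): [81, 50, 3, 59, 78]
pushleft(41): [41, 81, 50, 3, 59, 78]

Answer: 41 81 50 3 59 78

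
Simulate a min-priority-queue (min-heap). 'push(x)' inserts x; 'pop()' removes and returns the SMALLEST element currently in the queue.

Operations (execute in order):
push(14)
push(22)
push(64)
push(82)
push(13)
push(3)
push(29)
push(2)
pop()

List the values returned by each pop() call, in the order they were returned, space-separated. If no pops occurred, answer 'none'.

push(14): heap contents = [14]
push(22): heap contents = [14, 22]
push(64): heap contents = [14, 22, 64]
push(82): heap contents = [14, 22, 64, 82]
push(13): heap contents = [13, 14, 22, 64, 82]
push(3): heap contents = [3, 13, 14, 22, 64, 82]
push(29): heap contents = [3, 13, 14, 22, 29, 64, 82]
push(2): heap contents = [2, 3, 13, 14, 22, 29, 64, 82]
pop() → 2: heap contents = [3, 13, 14, 22, 29, 64, 82]

Answer: 2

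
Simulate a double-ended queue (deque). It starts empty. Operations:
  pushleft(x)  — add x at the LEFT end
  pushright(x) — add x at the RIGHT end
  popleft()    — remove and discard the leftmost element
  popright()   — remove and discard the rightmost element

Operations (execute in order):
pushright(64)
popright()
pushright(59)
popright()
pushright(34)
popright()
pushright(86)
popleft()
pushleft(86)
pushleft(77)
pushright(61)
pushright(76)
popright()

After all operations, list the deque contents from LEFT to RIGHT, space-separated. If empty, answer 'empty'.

pushright(64): [64]
popright(): []
pushright(59): [59]
popright(): []
pushright(34): [34]
popright(): []
pushright(86): [86]
popleft(): []
pushleft(86): [86]
pushleft(77): [77, 86]
pushright(61): [77, 86, 61]
pushright(76): [77, 86, 61, 76]
popright(): [77, 86, 61]

Answer: 77 86 61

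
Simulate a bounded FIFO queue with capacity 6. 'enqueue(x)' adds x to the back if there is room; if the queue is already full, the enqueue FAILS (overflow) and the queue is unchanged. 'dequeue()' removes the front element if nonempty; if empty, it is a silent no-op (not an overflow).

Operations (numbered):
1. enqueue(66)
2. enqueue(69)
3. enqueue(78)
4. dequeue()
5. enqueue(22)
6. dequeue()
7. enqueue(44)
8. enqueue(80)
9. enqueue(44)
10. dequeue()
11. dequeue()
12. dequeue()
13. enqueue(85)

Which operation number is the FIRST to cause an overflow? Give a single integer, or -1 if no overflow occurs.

1. enqueue(66): size=1
2. enqueue(69): size=2
3. enqueue(78): size=3
4. dequeue(): size=2
5. enqueue(22): size=3
6. dequeue(): size=2
7. enqueue(44): size=3
8. enqueue(80): size=4
9. enqueue(44): size=5
10. dequeue(): size=4
11. dequeue(): size=3
12. dequeue(): size=2
13. enqueue(85): size=3

Answer: -1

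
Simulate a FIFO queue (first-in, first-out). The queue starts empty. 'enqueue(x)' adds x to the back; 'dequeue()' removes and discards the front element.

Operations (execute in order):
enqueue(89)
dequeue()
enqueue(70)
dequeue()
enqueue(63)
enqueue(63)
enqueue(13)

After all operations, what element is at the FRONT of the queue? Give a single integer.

Answer: 63

Derivation:
enqueue(89): queue = [89]
dequeue(): queue = []
enqueue(70): queue = [70]
dequeue(): queue = []
enqueue(63): queue = [63]
enqueue(63): queue = [63, 63]
enqueue(13): queue = [63, 63, 13]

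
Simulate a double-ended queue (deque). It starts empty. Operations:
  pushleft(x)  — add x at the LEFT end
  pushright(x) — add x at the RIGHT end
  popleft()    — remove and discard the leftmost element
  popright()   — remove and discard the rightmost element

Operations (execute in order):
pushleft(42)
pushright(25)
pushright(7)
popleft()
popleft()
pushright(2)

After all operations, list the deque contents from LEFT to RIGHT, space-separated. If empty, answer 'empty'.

Answer: 7 2

Derivation:
pushleft(42): [42]
pushright(25): [42, 25]
pushright(7): [42, 25, 7]
popleft(): [25, 7]
popleft(): [7]
pushright(2): [7, 2]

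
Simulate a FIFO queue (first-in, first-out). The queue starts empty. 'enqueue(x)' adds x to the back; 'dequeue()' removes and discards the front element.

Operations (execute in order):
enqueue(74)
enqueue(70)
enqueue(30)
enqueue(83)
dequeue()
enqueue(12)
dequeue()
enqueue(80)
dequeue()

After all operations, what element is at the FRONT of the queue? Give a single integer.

enqueue(74): queue = [74]
enqueue(70): queue = [74, 70]
enqueue(30): queue = [74, 70, 30]
enqueue(83): queue = [74, 70, 30, 83]
dequeue(): queue = [70, 30, 83]
enqueue(12): queue = [70, 30, 83, 12]
dequeue(): queue = [30, 83, 12]
enqueue(80): queue = [30, 83, 12, 80]
dequeue(): queue = [83, 12, 80]

Answer: 83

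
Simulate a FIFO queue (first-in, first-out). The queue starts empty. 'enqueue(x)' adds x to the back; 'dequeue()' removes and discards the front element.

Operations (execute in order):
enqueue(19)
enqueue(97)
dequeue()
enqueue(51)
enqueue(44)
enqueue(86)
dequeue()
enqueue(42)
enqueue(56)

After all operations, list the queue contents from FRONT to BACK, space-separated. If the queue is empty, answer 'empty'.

Answer: 51 44 86 42 56

Derivation:
enqueue(19): [19]
enqueue(97): [19, 97]
dequeue(): [97]
enqueue(51): [97, 51]
enqueue(44): [97, 51, 44]
enqueue(86): [97, 51, 44, 86]
dequeue(): [51, 44, 86]
enqueue(42): [51, 44, 86, 42]
enqueue(56): [51, 44, 86, 42, 56]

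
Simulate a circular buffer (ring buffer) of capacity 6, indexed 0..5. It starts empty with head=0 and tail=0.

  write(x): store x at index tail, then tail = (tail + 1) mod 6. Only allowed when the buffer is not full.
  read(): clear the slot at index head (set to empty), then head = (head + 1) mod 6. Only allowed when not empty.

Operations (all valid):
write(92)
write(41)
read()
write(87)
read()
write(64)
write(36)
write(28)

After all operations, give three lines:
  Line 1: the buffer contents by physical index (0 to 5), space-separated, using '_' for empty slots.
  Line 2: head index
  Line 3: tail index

Answer: _ _ 87 64 36 28
2
0

Derivation:
write(92): buf=[92 _ _ _ _ _], head=0, tail=1, size=1
write(41): buf=[92 41 _ _ _ _], head=0, tail=2, size=2
read(): buf=[_ 41 _ _ _ _], head=1, tail=2, size=1
write(87): buf=[_ 41 87 _ _ _], head=1, tail=3, size=2
read(): buf=[_ _ 87 _ _ _], head=2, tail=3, size=1
write(64): buf=[_ _ 87 64 _ _], head=2, tail=4, size=2
write(36): buf=[_ _ 87 64 36 _], head=2, tail=5, size=3
write(28): buf=[_ _ 87 64 36 28], head=2, tail=0, size=4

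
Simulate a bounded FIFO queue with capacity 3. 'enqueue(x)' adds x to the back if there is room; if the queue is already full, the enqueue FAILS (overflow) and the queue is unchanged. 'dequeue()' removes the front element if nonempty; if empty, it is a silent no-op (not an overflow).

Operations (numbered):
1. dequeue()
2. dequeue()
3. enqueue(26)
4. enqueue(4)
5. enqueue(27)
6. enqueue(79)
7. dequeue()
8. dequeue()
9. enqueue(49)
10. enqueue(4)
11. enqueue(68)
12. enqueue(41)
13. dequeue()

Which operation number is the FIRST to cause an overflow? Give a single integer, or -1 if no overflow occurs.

1. dequeue(): empty, no-op, size=0
2. dequeue(): empty, no-op, size=0
3. enqueue(26): size=1
4. enqueue(4): size=2
5. enqueue(27): size=3
6. enqueue(79): size=3=cap → OVERFLOW (fail)
7. dequeue(): size=2
8. dequeue(): size=1
9. enqueue(49): size=2
10. enqueue(4): size=3
11. enqueue(68): size=3=cap → OVERFLOW (fail)
12. enqueue(41): size=3=cap → OVERFLOW (fail)
13. dequeue(): size=2

Answer: 6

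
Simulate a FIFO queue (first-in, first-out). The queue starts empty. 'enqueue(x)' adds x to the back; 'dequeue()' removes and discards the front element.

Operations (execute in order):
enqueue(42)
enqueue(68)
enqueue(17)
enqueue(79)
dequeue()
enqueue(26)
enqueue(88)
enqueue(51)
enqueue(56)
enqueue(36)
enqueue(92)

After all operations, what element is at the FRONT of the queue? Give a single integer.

enqueue(42): queue = [42]
enqueue(68): queue = [42, 68]
enqueue(17): queue = [42, 68, 17]
enqueue(79): queue = [42, 68, 17, 79]
dequeue(): queue = [68, 17, 79]
enqueue(26): queue = [68, 17, 79, 26]
enqueue(88): queue = [68, 17, 79, 26, 88]
enqueue(51): queue = [68, 17, 79, 26, 88, 51]
enqueue(56): queue = [68, 17, 79, 26, 88, 51, 56]
enqueue(36): queue = [68, 17, 79, 26, 88, 51, 56, 36]
enqueue(92): queue = [68, 17, 79, 26, 88, 51, 56, 36, 92]

Answer: 68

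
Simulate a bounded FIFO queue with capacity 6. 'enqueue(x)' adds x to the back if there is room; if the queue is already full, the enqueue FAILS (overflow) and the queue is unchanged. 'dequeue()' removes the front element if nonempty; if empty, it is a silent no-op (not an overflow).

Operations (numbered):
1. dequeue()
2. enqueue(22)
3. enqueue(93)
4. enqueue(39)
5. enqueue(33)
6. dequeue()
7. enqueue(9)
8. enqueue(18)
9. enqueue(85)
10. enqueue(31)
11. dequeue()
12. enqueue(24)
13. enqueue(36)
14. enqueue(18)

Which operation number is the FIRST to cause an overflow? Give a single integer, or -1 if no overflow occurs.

Answer: 10

Derivation:
1. dequeue(): empty, no-op, size=0
2. enqueue(22): size=1
3. enqueue(93): size=2
4. enqueue(39): size=3
5. enqueue(33): size=4
6. dequeue(): size=3
7. enqueue(9): size=4
8. enqueue(18): size=5
9. enqueue(85): size=6
10. enqueue(31): size=6=cap → OVERFLOW (fail)
11. dequeue(): size=5
12. enqueue(24): size=6
13. enqueue(36): size=6=cap → OVERFLOW (fail)
14. enqueue(18): size=6=cap → OVERFLOW (fail)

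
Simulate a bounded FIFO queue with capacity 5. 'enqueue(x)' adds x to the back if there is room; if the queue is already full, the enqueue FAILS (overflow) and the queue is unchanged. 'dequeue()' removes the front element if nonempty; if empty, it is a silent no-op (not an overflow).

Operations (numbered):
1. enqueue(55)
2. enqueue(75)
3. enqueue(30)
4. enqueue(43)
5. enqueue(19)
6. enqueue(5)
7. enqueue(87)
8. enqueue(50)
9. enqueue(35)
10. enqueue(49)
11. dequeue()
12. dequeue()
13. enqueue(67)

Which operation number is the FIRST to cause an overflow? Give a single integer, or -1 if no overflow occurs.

Answer: 6

Derivation:
1. enqueue(55): size=1
2. enqueue(75): size=2
3. enqueue(30): size=3
4. enqueue(43): size=4
5. enqueue(19): size=5
6. enqueue(5): size=5=cap → OVERFLOW (fail)
7. enqueue(87): size=5=cap → OVERFLOW (fail)
8. enqueue(50): size=5=cap → OVERFLOW (fail)
9. enqueue(35): size=5=cap → OVERFLOW (fail)
10. enqueue(49): size=5=cap → OVERFLOW (fail)
11. dequeue(): size=4
12. dequeue(): size=3
13. enqueue(67): size=4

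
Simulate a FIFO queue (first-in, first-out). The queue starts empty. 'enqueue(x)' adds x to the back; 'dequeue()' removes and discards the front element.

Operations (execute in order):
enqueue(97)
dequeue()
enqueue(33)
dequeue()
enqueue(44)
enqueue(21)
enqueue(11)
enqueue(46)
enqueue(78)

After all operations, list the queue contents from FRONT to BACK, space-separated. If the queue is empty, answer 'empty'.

Answer: 44 21 11 46 78

Derivation:
enqueue(97): [97]
dequeue(): []
enqueue(33): [33]
dequeue(): []
enqueue(44): [44]
enqueue(21): [44, 21]
enqueue(11): [44, 21, 11]
enqueue(46): [44, 21, 11, 46]
enqueue(78): [44, 21, 11, 46, 78]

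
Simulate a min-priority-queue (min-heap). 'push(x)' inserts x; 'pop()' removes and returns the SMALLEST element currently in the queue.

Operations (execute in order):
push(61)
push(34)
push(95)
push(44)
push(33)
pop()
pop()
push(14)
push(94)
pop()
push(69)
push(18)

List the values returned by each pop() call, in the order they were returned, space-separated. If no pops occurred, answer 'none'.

push(61): heap contents = [61]
push(34): heap contents = [34, 61]
push(95): heap contents = [34, 61, 95]
push(44): heap contents = [34, 44, 61, 95]
push(33): heap contents = [33, 34, 44, 61, 95]
pop() → 33: heap contents = [34, 44, 61, 95]
pop() → 34: heap contents = [44, 61, 95]
push(14): heap contents = [14, 44, 61, 95]
push(94): heap contents = [14, 44, 61, 94, 95]
pop() → 14: heap contents = [44, 61, 94, 95]
push(69): heap contents = [44, 61, 69, 94, 95]
push(18): heap contents = [18, 44, 61, 69, 94, 95]

Answer: 33 34 14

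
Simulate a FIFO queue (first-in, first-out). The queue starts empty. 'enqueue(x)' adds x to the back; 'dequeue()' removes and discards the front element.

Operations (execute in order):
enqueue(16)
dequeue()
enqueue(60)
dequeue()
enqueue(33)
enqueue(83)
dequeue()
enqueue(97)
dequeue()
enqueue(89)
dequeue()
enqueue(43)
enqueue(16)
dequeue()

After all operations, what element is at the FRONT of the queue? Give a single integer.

enqueue(16): queue = [16]
dequeue(): queue = []
enqueue(60): queue = [60]
dequeue(): queue = []
enqueue(33): queue = [33]
enqueue(83): queue = [33, 83]
dequeue(): queue = [83]
enqueue(97): queue = [83, 97]
dequeue(): queue = [97]
enqueue(89): queue = [97, 89]
dequeue(): queue = [89]
enqueue(43): queue = [89, 43]
enqueue(16): queue = [89, 43, 16]
dequeue(): queue = [43, 16]

Answer: 43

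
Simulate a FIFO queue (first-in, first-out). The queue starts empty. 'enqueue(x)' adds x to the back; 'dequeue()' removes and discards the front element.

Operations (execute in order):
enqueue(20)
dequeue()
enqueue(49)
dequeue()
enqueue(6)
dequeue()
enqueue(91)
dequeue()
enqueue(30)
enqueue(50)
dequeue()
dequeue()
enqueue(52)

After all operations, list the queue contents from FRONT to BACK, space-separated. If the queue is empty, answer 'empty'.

enqueue(20): [20]
dequeue(): []
enqueue(49): [49]
dequeue(): []
enqueue(6): [6]
dequeue(): []
enqueue(91): [91]
dequeue(): []
enqueue(30): [30]
enqueue(50): [30, 50]
dequeue(): [50]
dequeue(): []
enqueue(52): [52]

Answer: 52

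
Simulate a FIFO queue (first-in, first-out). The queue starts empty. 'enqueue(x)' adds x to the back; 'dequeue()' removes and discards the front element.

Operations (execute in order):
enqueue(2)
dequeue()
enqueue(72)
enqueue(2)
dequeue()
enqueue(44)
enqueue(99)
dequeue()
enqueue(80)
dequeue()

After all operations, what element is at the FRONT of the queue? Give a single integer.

enqueue(2): queue = [2]
dequeue(): queue = []
enqueue(72): queue = [72]
enqueue(2): queue = [72, 2]
dequeue(): queue = [2]
enqueue(44): queue = [2, 44]
enqueue(99): queue = [2, 44, 99]
dequeue(): queue = [44, 99]
enqueue(80): queue = [44, 99, 80]
dequeue(): queue = [99, 80]

Answer: 99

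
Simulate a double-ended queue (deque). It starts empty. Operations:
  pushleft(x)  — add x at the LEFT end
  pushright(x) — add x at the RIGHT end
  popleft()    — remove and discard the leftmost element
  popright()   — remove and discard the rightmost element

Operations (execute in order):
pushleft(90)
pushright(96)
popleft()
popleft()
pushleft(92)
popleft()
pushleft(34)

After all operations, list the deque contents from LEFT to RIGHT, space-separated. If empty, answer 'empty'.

pushleft(90): [90]
pushright(96): [90, 96]
popleft(): [96]
popleft(): []
pushleft(92): [92]
popleft(): []
pushleft(34): [34]

Answer: 34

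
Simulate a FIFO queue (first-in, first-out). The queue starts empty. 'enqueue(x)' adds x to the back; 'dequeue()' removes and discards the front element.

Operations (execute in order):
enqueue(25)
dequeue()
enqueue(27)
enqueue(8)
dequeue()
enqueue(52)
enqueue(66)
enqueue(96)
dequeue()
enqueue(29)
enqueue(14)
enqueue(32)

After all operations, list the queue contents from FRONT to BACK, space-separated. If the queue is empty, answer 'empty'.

Answer: 52 66 96 29 14 32

Derivation:
enqueue(25): [25]
dequeue(): []
enqueue(27): [27]
enqueue(8): [27, 8]
dequeue(): [8]
enqueue(52): [8, 52]
enqueue(66): [8, 52, 66]
enqueue(96): [8, 52, 66, 96]
dequeue(): [52, 66, 96]
enqueue(29): [52, 66, 96, 29]
enqueue(14): [52, 66, 96, 29, 14]
enqueue(32): [52, 66, 96, 29, 14, 32]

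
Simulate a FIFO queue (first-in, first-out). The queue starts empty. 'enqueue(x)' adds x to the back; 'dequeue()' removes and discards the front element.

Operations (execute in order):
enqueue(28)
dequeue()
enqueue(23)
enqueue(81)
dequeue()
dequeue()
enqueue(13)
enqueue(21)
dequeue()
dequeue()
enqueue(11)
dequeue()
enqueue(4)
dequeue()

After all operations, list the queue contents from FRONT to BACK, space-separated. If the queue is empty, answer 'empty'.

Answer: empty

Derivation:
enqueue(28): [28]
dequeue(): []
enqueue(23): [23]
enqueue(81): [23, 81]
dequeue(): [81]
dequeue(): []
enqueue(13): [13]
enqueue(21): [13, 21]
dequeue(): [21]
dequeue(): []
enqueue(11): [11]
dequeue(): []
enqueue(4): [4]
dequeue(): []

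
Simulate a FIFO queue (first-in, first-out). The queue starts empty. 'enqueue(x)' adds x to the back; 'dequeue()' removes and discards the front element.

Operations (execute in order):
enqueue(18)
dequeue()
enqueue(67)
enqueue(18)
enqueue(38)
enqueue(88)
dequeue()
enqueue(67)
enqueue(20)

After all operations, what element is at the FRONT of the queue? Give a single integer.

enqueue(18): queue = [18]
dequeue(): queue = []
enqueue(67): queue = [67]
enqueue(18): queue = [67, 18]
enqueue(38): queue = [67, 18, 38]
enqueue(88): queue = [67, 18, 38, 88]
dequeue(): queue = [18, 38, 88]
enqueue(67): queue = [18, 38, 88, 67]
enqueue(20): queue = [18, 38, 88, 67, 20]

Answer: 18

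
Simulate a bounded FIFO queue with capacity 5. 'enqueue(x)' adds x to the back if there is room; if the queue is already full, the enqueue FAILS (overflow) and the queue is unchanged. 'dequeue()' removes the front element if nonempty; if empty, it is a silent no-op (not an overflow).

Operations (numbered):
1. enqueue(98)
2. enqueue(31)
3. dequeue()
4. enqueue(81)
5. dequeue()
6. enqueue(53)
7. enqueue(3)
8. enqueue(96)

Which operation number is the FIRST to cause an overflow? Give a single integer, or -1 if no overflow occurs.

1. enqueue(98): size=1
2. enqueue(31): size=2
3. dequeue(): size=1
4. enqueue(81): size=2
5. dequeue(): size=1
6. enqueue(53): size=2
7. enqueue(3): size=3
8. enqueue(96): size=4

Answer: -1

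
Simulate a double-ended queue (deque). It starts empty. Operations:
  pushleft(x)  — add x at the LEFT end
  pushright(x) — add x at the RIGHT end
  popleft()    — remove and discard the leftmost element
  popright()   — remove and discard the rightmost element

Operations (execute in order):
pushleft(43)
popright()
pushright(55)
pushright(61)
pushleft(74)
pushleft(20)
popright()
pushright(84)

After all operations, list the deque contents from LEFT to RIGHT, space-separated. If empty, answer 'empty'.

pushleft(43): [43]
popright(): []
pushright(55): [55]
pushright(61): [55, 61]
pushleft(74): [74, 55, 61]
pushleft(20): [20, 74, 55, 61]
popright(): [20, 74, 55]
pushright(84): [20, 74, 55, 84]

Answer: 20 74 55 84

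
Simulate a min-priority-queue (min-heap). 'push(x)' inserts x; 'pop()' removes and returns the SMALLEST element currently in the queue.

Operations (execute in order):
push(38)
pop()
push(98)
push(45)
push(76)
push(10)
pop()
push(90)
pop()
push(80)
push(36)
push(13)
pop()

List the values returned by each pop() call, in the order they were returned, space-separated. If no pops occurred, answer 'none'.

Answer: 38 10 45 13

Derivation:
push(38): heap contents = [38]
pop() → 38: heap contents = []
push(98): heap contents = [98]
push(45): heap contents = [45, 98]
push(76): heap contents = [45, 76, 98]
push(10): heap contents = [10, 45, 76, 98]
pop() → 10: heap contents = [45, 76, 98]
push(90): heap contents = [45, 76, 90, 98]
pop() → 45: heap contents = [76, 90, 98]
push(80): heap contents = [76, 80, 90, 98]
push(36): heap contents = [36, 76, 80, 90, 98]
push(13): heap contents = [13, 36, 76, 80, 90, 98]
pop() → 13: heap contents = [36, 76, 80, 90, 98]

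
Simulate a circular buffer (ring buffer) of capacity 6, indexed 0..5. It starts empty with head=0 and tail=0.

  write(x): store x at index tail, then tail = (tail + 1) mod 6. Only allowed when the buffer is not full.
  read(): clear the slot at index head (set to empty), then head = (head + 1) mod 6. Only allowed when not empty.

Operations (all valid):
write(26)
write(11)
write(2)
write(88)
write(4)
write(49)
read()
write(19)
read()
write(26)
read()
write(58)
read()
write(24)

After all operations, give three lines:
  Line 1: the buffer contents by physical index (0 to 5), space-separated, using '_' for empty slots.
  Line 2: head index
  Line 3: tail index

write(26): buf=[26 _ _ _ _ _], head=0, tail=1, size=1
write(11): buf=[26 11 _ _ _ _], head=0, tail=2, size=2
write(2): buf=[26 11 2 _ _ _], head=0, tail=3, size=3
write(88): buf=[26 11 2 88 _ _], head=0, tail=4, size=4
write(4): buf=[26 11 2 88 4 _], head=0, tail=5, size=5
write(49): buf=[26 11 2 88 4 49], head=0, tail=0, size=6
read(): buf=[_ 11 2 88 4 49], head=1, tail=0, size=5
write(19): buf=[19 11 2 88 4 49], head=1, tail=1, size=6
read(): buf=[19 _ 2 88 4 49], head=2, tail=1, size=5
write(26): buf=[19 26 2 88 4 49], head=2, tail=2, size=6
read(): buf=[19 26 _ 88 4 49], head=3, tail=2, size=5
write(58): buf=[19 26 58 88 4 49], head=3, tail=3, size=6
read(): buf=[19 26 58 _ 4 49], head=4, tail=3, size=5
write(24): buf=[19 26 58 24 4 49], head=4, tail=4, size=6

Answer: 19 26 58 24 4 49
4
4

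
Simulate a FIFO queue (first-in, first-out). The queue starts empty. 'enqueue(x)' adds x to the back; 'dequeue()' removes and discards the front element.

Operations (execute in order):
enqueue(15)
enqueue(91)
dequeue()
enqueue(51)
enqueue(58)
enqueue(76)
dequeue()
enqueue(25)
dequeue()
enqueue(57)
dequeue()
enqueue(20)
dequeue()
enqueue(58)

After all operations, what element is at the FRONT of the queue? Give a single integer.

enqueue(15): queue = [15]
enqueue(91): queue = [15, 91]
dequeue(): queue = [91]
enqueue(51): queue = [91, 51]
enqueue(58): queue = [91, 51, 58]
enqueue(76): queue = [91, 51, 58, 76]
dequeue(): queue = [51, 58, 76]
enqueue(25): queue = [51, 58, 76, 25]
dequeue(): queue = [58, 76, 25]
enqueue(57): queue = [58, 76, 25, 57]
dequeue(): queue = [76, 25, 57]
enqueue(20): queue = [76, 25, 57, 20]
dequeue(): queue = [25, 57, 20]
enqueue(58): queue = [25, 57, 20, 58]

Answer: 25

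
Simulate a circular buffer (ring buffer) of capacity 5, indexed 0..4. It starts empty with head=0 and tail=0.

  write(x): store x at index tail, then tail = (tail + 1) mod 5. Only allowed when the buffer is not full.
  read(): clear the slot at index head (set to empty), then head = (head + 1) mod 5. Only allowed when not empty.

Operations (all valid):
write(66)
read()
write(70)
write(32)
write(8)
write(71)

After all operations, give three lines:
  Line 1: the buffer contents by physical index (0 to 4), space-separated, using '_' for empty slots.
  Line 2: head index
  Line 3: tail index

Answer: _ 70 32 8 71
1
0

Derivation:
write(66): buf=[66 _ _ _ _], head=0, tail=1, size=1
read(): buf=[_ _ _ _ _], head=1, tail=1, size=0
write(70): buf=[_ 70 _ _ _], head=1, tail=2, size=1
write(32): buf=[_ 70 32 _ _], head=1, tail=3, size=2
write(8): buf=[_ 70 32 8 _], head=1, tail=4, size=3
write(71): buf=[_ 70 32 8 71], head=1, tail=0, size=4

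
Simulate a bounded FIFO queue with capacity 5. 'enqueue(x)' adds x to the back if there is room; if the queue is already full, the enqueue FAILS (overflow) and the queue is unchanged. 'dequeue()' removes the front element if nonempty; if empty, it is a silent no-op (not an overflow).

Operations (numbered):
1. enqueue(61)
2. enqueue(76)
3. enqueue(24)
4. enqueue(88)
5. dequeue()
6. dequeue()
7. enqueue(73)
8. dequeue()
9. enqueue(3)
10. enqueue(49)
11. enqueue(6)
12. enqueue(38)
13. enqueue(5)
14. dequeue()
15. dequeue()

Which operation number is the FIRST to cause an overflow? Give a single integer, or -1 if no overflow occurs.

1. enqueue(61): size=1
2. enqueue(76): size=2
3. enqueue(24): size=3
4. enqueue(88): size=4
5. dequeue(): size=3
6. dequeue(): size=2
7. enqueue(73): size=3
8. dequeue(): size=2
9. enqueue(3): size=3
10. enqueue(49): size=4
11. enqueue(6): size=5
12. enqueue(38): size=5=cap → OVERFLOW (fail)
13. enqueue(5): size=5=cap → OVERFLOW (fail)
14. dequeue(): size=4
15. dequeue(): size=3

Answer: 12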